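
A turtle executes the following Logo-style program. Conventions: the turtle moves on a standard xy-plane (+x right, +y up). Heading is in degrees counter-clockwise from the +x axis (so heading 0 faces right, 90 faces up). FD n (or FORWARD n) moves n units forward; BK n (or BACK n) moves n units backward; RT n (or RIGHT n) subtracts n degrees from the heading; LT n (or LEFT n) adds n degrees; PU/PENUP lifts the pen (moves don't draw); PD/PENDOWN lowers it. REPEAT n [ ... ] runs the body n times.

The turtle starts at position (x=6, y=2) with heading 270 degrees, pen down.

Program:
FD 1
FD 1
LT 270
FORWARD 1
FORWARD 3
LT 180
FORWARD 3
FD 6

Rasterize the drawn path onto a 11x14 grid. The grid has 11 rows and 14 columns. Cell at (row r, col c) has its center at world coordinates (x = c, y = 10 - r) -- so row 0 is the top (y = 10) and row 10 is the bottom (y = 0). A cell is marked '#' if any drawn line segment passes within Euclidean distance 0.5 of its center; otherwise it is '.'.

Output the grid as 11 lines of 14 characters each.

Segment 0: (6,2) -> (6,1)
Segment 1: (6,1) -> (6,0)
Segment 2: (6,0) -> (5,0)
Segment 3: (5,0) -> (2,0)
Segment 4: (2,0) -> (5,0)
Segment 5: (5,0) -> (11,-0)

Answer: ..............
..............
..............
..............
..............
..............
..............
..............
......#.......
......#.......
..##########..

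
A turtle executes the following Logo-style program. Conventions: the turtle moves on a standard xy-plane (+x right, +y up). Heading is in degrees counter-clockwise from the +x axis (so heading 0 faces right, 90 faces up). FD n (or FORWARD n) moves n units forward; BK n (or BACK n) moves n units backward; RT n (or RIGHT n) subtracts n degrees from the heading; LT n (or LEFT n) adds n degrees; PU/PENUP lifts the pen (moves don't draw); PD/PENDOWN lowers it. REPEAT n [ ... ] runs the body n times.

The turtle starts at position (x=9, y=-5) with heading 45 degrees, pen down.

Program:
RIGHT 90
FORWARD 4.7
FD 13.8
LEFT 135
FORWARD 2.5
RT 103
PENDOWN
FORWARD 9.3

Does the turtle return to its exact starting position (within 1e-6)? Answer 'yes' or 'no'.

Executing turtle program step by step:
Start: pos=(9,-5), heading=45, pen down
RT 90: heading 45 -> 315
FD 4.7: (9,-5) -> (12.323,-8.323) [heading=315, draw]
FD 13.8: (12.323,-8.323) -> (22.081,-18.081) [heading=315, draw]
LT 135: heading 315 -> 90
FD 2.5: (22.081,-18.081) -> (22.081,-15.581) [heading=90, draw]
RT 103: heading 90 -> 347
PD: pen down
FD 9.3: (22.081,-15.581) -> (31.143,-17.674) [heading=347, draw]
Final: pos=(31.143,-17.674), heading=347, 4 segment(s) drawn

Start position: (9, -5)
Final position: (31.143, -17.674)
Distance = 25.513; >= 1e-6 -> NOT closed

Answer: no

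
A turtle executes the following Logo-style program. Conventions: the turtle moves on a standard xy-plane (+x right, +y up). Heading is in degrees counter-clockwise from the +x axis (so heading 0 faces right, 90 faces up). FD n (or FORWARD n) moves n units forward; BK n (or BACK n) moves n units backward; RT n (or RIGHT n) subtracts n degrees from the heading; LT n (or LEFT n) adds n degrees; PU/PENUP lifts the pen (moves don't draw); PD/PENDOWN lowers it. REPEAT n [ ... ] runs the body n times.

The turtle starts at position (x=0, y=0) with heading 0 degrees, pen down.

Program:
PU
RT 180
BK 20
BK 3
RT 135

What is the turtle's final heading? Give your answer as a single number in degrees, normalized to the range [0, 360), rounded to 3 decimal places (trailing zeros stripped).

Answer: 45

Derivation:
Executing turtle program step by step:
Start: pos=(0,0), heading=0, pen down
PU: pen up
RT 180: heading 0 -> 180
BK 20: (0,0) -> (20,0) [heading=180, move]
BK 3: (20,0) -> (23,0) [heading=180, move]
RT 135: heading 180 -> 45
Final: pos=(23,0), heading=45, 0 segment(s) drawn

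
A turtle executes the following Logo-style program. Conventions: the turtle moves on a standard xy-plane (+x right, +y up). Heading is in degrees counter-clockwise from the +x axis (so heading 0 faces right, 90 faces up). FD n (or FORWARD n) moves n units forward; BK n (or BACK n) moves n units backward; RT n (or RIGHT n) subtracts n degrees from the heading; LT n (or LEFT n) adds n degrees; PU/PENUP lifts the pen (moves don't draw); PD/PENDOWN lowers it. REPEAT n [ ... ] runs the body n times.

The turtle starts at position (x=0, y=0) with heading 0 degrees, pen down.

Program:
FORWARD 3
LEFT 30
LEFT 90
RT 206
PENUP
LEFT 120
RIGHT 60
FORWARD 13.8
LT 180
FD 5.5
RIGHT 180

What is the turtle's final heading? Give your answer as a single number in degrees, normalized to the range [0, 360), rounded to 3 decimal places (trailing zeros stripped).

Executing turtle program step by step:
Start: pos=(0,0), heading=0, pen down
FD 3: (0,0) -> (3,0) [heading=0, draw]
LT 30: heading 0 -> 30
LT 90: heading 30 -> 120
RT 206: heading 120 -> 274
PU: pen up
LT 120: heading 274 -> 34
RT 60: heading 34 -> 334
FD 13.8: (3,0) -> (15.403,-6.05) [heading=334, move]
LT 180: heading 334 -> 154
FD 5.5: (15.403,-6.05) -> (10.46,-3.638) [heading=154, move]
RT 180: heading 154 -> 334
Final: pos=(10.46,-3.638), heading=334, 1 segment(s) drawn

Answer: 334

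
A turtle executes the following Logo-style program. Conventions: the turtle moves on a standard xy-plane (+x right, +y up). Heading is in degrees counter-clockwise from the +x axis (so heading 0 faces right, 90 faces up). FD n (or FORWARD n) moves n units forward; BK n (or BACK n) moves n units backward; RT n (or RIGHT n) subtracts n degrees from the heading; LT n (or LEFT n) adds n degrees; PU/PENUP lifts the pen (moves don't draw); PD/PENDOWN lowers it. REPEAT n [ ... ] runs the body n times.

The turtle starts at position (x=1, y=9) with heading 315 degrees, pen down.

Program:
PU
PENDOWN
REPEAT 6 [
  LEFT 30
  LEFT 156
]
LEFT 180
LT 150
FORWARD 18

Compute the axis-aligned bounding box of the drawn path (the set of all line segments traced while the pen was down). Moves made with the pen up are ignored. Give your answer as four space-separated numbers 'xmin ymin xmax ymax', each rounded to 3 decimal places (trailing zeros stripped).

Executing turtle program step by step:
Start: pos=(1,9), heading=315, pen down
PU: pen up
PD: pen down
REPEAT 6 [
  -- iteration 1/6 --
  LT 30: heading 315 -> 345
  LT 156: heading 345 -> 141
  -- iteration 2/6 --
  LT 30: heading 141 -> 171
  LT 156: heading 171 -> 327
  -- iteration 3/6 --
  LT 30: heading 327 -> 357
  LT 156: heading 357 -> 153
  -- iteration 4/6 --
  LT 30: heading 153 -> 183
  LT 156: heading 183 -> 339
  -- iteration 5/6 --
  LT 30: heading 339 -> 9
  LT 156: heading 9 -> 165
  -- iteration 6/6 --
  LT 30: heading 165 -> 195
  LT 156: heading 195 -> 351
]
LT 180: heading 351 -> 171
LT 150: heading 171 -> 321
FD 18: (1,9) -> (14.989,-2.328) [heading=321, draw]
Final: pos=(14.989,-2.328), heading=321, 1 segment(s) drawn

Segment endpoints: x in {1, 14.989}, y in {-2.328, 9}
xmin=1, ymin=-2.328, xmax=14.989, ymax=9

Answer: 1 -2.328 14.989 9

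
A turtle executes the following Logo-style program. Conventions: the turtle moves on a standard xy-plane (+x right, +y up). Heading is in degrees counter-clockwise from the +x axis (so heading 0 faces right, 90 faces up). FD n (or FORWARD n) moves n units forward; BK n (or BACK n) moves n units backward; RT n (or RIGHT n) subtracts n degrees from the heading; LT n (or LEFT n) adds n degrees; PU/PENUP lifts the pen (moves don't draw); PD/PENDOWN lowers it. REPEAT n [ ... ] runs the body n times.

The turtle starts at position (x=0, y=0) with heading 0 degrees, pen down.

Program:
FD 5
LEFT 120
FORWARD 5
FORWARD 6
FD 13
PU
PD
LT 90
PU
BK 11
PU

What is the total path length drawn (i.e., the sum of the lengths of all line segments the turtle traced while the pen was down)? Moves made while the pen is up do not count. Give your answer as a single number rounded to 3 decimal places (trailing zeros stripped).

Executing turtle program step by step:
Start: pos=(0,0), heading=0, pen down
FD 5: (0,0) -> (5,0) [heading=0, draw]
LT 120: heading 0 -> 120
FD 5: (5,0) -> (2.5,4.33) [heading=120, draw]
FD 6: (2.5,4.33) -> (-0.5,9.526) [heading=120, draw]
FD 13: (-0.5,9.526) -> (-7,20.785) [heading=120, draw]
PU: pen up
PD: pen down
LT 90: heading 120 -> 210
PU: pen up
BK 11: (-7,20.785) -> (2.526,26.285) [heading=210, move]
PU: pen up
Final: pos=(2.526,26.285), heading=210, 4 segment(s) drawn

Segment lengths:
  seg 1: (0,0) -> (5,0), length = 5
  seg 2: (5,0) -> (2.5,4.33), length = 5
  seg 3: (2.5,4.33) -> (-0.5,9.526), length = 6
  seg 4: (-0.5,9.526) -> (-7,20.785), length = 13
Total = 29

Answer: 29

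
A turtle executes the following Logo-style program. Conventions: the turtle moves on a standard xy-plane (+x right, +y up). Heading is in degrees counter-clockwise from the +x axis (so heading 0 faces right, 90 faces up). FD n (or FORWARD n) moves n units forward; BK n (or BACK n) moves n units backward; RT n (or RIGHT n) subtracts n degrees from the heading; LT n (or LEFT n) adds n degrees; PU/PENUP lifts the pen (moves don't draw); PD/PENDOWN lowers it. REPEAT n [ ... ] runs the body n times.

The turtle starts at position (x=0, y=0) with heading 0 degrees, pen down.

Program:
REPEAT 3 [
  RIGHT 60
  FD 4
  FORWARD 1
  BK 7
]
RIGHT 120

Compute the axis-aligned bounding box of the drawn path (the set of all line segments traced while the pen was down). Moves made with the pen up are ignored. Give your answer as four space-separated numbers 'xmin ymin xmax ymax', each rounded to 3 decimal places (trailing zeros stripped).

Answer: -5 -4.33 2.5 3.464

Derivation:
Executing turtle program step by step:
Start: pos=(0,0), heading=0, pen down
REPEAT 3 [
  -- iteration 1/3 --
  RT 60: heading 0 -> 300
  FD 4: (0,0) -> (2,-3.464) [heading=300, draw]
  FD 1: (2,-3.464) -> (2.5,-4.33) [heading=300, draw]
  BK 7: (2.5,-4.33) -> (-1,1.732) [heading=300, draw]
  -- iteration 2/3 --
  RT 60: heading 300 -> 240
  FD 4: (-1,1.732) -> (-3,-1.732) [heading=240, draw]
  FD 1: (-3,-1.732) -> (-3.5,-2.598) [heading=240, draw]
  BK 7: (-3.5,-2.598) -> (0,3.464) [heading=240, draw]
  -- iteration 3/3 --
  RT 60: heading 240 -> 180
  FD 4: (0,3.464) -> (-4,3.464) [heading=180, draw]
  FD 1: (-4,3.464) -> (-5,3.464) [heading=180, draw]
  BK 7: (-5,3.464) -> (2,3.464) [heading=180, draw]
]
RT 120: heading 180 -> 60
Final: pos=(2,3.464), heading=60, 9 segment(s) drawn

Segment endpoints: x in {-5, -4, -3.5, -3, -1, 0, 0, 2, 2, 2.5}, y in {-4.33, -3.464, -2.598, -1.732, 0, 1.732, 3.464, 3.464, 3.464}
xmin=-5, ymin=-4.33, xmax=2.5, ymax=3.464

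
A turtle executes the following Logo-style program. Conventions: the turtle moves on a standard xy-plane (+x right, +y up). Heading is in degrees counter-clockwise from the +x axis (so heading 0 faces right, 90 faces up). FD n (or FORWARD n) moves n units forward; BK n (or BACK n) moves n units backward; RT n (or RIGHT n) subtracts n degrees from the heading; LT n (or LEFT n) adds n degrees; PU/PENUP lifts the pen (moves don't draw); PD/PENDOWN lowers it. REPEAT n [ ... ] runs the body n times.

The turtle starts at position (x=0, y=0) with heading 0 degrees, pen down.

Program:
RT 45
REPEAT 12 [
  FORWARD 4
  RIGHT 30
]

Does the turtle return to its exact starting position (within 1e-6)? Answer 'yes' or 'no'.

Answer: yes

Derivation:
Executing turtle program step by step:
Start: pos=(0,0), heading=0, pen down
RT 45: heading 0 -> 315
REPEAT 12 [
  -- iteration 1/12 --
  FD 4: (0,0) -> (2.828,-2.828) [heading=315, draw]
  RT 30: heading 315 -> 285
  -- iteration 2/12 --
  FD 4: (2.828,-2.828) -> (3.864,-6.692) [heading=285, draw]
  RT 30: heading 285 -> 255
  -- iteration 3/12 --
  FD 4: (3.864,-6.692) -> (2.828,-10.556) [heading=255, draw]
  RT 30: heading 255 -> 225
  -- iteration 4/12 --
  FD 4: (2.828,-10.556) -> (0,-13.384) [heading=225, draw]
  RT 30: heading 225 -> 195
  -- iteration 5/12 --
  FD 4: (0,-13.384) -> (-3.864,-14.42) [heading=195, draw]
  RT 30: heading 195 -> 165
  -- iteration 6/12 --
  FD 4: (-3.864,-14.42) -> (-7.727,-13.384) [heading=165, draw]
  RT 30: heading 165 -> 135
  -- iteration 7/12 --
  FD 4: (-7.727,-13.384) -> (-10.556,-10.556) [heading=135, draw]
  RT 30: heading 135 -> 105
  -- iteration 8/12 --
  FD 4: (-10.556,-10.556) -> (-11.591,-6.692) [heading=105, draw]
  RT 30: heading 105 -> 75
  -- iteration 9/12 --
  FD 4: (-11.591,-6.692) -> (-10.556,-2.828) [heading=75, draw]
  RT 30: heading 75 -> 45
  -- iteration 10/12 --
  FD 4: (-10.556,-2.828) -> (-7.727,0) [heading=45, draw]
  RT 30: heading 45 -> 15
  -- iteration 11/12 --
  FD 4: (-7.727,0) -> (-3.864,1.035) [heading=15, draw]
  RT 30: heading 15 -> 345
  -- iteration 12/12 --
  FD 4: (-3.864,1.035) -> (0,0) [heading=345, draw]
  RT 30: heading 345 -> 315
]
Final: pos=(0,0), heading=315, 12 segment(s) drawn

Start position: (0, 0)
Final position: (0, 0)
Distance = 0; < 1e-6 -> CLOSED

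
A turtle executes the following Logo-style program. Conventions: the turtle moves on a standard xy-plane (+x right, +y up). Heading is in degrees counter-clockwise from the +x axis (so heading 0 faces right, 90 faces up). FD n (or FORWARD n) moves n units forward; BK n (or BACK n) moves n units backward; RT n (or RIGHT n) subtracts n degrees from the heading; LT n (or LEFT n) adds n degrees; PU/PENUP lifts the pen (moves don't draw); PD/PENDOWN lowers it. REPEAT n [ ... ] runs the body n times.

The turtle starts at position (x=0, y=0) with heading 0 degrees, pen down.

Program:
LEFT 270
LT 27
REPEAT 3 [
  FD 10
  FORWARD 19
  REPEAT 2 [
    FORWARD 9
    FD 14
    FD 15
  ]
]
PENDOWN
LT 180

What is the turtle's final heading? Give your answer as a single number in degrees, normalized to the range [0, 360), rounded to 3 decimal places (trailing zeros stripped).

Answer: 117

Derivation:
Executing turtle program step by step:
Start: pos=(0,0), heading=0, pen down
LT 270: heading 0 -> 270
LT 27: heading 270 -> 297
REPEAT 3 [
  -- iteration 1/3 --
  FD 10: (0,0) -> (4.54,-8.91) [heading=297, draw]
  FD 19: (4.54,-8.91) -> (13.166,-25.839) [heading=297, draw]
  REPEAT 2 [
    -- iteration 1/2 --
    FD 9: (13.166,-25.839) -> (17.252,-33.858) [heading=297, draw]
    FD 14: (17.252,-33.858) -> (23.608,-46.332) [heading=297, draw]
    FD 15: (23.608,-46.332) -> (30.417,-59.697) [heading=297, draw]
    -- iteration 2/2 --
    FD 9: (30.417,-59.697) -> (34.503,-67.716) [heading=297, draw]
    FD 14: (34.503,-67.716) -> (40.859,-80.191) [heading=297, draw]
    FD 15: (40.859,-80.191) -> (47.669,-93.556) [heading=297, draw]
  ]
  -- iteration 2/3 --
  FD 10: (47.669,-93.556) -> (52.209,-102.466) [heading=297, draw]
  FD 19: (52.209,-102.466) -> (60.835,-119.395) [heading=297, draw]
  REPEAT 2 [
    -- iteration 1/2 --
    FD 9: (60.835,-119.395) -> (64.921,-127.414) [heading=297, draw]
    FD 14: (64.921,-127.414) -> (71.277,-139.888) [heading=297, draw]
    FD 15: (71.277,-139.888) -> (78.086,-153.253) [heading=297, draw]
    -- iteration 2/2 --
    FD 9: (78.086,-153.253) -> (82.172,-161.272) [heading=297, draw]
    FD 14: (82.172,-161.272) -> (88.528,-173.746) [heading=297, draw]
    FD 15: (88.528,-173.746) -> (95.338,-187.111) [heading=297, draw]
  ]
  -- iteration 3/3 --
  FD 10: (95.338,-187.111) -> (99.878,-196.021) [heading=297, draw]
  FD 19: (99.878,-196.021) -> (108.504,-212.951) [heading=297, draw]
  REPEAT 2 [
    -- iteration 1/2 --
    FD 9: (108.504,-212.951) -> (112.59,-220.97) [heading=297, draw]
    FD 14: (112.59,-220.97) -> (118.946,-233.444) [heading=297, draw]
    FD 15: (118.946,-233.444) -> (125.755,-246.809) [heading=297, draw]
    -- iteration 2/2 --
    FD 9: (125.755,-246.809) -> (129.841,-254.828) [heading=297, draw]
    FD 14: (129.841,-254.828) -> (136.197,-267.302) [heading=297, draw]
    FD 15: (136.197,-267.302) -> (143.007,-280.667) [heading=297, draw]
  ]
]
PD: pen down
LT 180: heading 297 -> 117
Final: pos=(143.007,-280.667), heading=117, 24 segment(s) drawn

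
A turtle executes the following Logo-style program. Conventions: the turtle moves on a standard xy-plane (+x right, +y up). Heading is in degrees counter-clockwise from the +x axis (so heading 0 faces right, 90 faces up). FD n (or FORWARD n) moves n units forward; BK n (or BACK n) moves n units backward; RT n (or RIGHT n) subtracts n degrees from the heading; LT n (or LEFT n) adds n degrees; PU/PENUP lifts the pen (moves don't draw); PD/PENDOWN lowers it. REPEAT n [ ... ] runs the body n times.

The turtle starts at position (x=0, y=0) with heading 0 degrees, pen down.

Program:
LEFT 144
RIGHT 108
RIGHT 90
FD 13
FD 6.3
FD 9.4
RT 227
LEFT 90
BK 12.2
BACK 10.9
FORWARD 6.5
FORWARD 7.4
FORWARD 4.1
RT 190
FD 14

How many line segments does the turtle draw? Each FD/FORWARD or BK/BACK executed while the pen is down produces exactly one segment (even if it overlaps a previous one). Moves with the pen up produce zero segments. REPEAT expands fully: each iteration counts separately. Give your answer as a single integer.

Executing turtle program step by step:
Start: pos=(0,0), heading=0, pen down
LT 144: heading 0 -> 144
RT 108: heading 144 -> 36
RT 90: heading 36 -> 306
FD 13: (0,0) -> (7.641,-10.517) [heading=306, draw]
FD 6.3: (7.641,-10.517) -> (11.344,-15.614) [heading=306, draw]
FD 9.4: (11.344,-15.614) -> (16.869,-23.219) [heading=306, draw]
RT 227: heading 306 -> 79
LT 90: heading 79 -> 169
BK 12.2: (16.869,-23.219) -> (28.845,-25.547) [heading=169, draw]
BK 10.9: (28.845,-25.547) -> (39.545,-27.626) [heading=169, draw]
FD 6.5: (39.545,-27.626) -> (33.164,-26.386) [heading=169, draw]
FD 7.4: (33.164,-26.386) -> (25.9,-24.974) [heading=169, draw]
FD 4.1: (25.9,-24.974) -> (21.876,-24.192) [heading=169, draw]
RT 190: heading 169 -> 339
FD 14: (21.876,-24.192) -> (34.946,-29.209) [heading=339, draw]
Final: pos=(34.946,-29.209), heading=339, 9 segment(s) drawn
Segments drawn: 9

Answer: 9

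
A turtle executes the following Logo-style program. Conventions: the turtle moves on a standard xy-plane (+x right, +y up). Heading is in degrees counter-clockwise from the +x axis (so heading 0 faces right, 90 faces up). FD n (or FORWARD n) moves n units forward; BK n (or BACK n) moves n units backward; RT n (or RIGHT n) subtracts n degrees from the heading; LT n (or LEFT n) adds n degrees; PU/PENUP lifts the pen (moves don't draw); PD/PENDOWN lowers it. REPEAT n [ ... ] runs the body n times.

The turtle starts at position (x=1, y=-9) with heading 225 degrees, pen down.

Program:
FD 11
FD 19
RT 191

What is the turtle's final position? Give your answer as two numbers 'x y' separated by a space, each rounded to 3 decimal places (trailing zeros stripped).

Answer: -20.213 -30.213

Derivation:
Executing turtle program step by step:
Start: pos=(1,-9), heading=225, pen down
FD 11: (1,-9) -> (-6.778,-16.778) [heading=225, draw]
FD 19: (-6.778,-16.778) -> (-20.213,-30.213) [heading=225, draw]
RT 191: heading 225 -> 34
Final: pos=(-20.213,-30.213), heading=34, 2 segment(s) drawn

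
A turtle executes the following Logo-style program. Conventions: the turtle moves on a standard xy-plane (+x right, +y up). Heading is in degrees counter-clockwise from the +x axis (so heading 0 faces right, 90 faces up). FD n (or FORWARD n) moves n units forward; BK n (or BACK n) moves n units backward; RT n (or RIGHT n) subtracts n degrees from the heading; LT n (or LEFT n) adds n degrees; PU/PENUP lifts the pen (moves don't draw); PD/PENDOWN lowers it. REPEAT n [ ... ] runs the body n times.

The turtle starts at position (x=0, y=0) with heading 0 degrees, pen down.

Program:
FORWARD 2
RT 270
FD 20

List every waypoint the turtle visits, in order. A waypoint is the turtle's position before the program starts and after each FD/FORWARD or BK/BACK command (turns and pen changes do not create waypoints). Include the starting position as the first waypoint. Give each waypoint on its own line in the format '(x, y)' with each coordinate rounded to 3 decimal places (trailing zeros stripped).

Answer: (0, 0)
(2, 0)
(2, 20)

Derivation:
Executing turtle program step by step:
Start: pos=(0,0), heading=0, pen down
FD 2: (0,0) -> (2,0) [heading=0, draw]
RT 270: heading 0 -> 90
FD 20: (2,0) -> (2,20) [heading=90, draw]
Final: pos=(2,20), heading=90, 2 segment(s) drawn
Waypoints (3 total):
(0, 0)
(2, 0)
(2, 20)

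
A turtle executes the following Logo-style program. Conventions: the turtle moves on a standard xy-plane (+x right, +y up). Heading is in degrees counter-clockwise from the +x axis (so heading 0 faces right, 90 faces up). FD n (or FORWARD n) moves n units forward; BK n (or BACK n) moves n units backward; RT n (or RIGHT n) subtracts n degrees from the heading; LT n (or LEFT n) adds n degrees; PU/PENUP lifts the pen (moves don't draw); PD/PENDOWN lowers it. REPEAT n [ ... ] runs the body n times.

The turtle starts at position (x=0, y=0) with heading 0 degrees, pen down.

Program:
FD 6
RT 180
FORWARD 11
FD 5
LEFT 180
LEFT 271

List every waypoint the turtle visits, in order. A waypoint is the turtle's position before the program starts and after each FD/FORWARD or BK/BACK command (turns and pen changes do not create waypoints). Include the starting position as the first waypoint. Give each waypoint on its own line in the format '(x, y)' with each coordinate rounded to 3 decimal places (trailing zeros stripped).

Answer: (0, 0)
(6, 0)
(-5, 0)
(-10, 0)

Derivation:
Executing turtle program step by step:
Start: pos=(0,0), heading=0, pen down
FD 6: (0,0) -> (6,0) [heading=0, draw]
RT 180: heading 0 -> 180
FD 11: (6,0) -> (-5,0) [heading=180, draw]
FD 5: (-5,0) -> (-10,0) [heading=180, draw]
LT 180: heading 180 -> 0
LT 271: heading 0 -> 271
Final: pos=(-10,0), heading=271, 3 segment(s) drawn
Waypoints (4 total):
(0, 0)
(6, 0)
(-5, 0)
(-10, 0)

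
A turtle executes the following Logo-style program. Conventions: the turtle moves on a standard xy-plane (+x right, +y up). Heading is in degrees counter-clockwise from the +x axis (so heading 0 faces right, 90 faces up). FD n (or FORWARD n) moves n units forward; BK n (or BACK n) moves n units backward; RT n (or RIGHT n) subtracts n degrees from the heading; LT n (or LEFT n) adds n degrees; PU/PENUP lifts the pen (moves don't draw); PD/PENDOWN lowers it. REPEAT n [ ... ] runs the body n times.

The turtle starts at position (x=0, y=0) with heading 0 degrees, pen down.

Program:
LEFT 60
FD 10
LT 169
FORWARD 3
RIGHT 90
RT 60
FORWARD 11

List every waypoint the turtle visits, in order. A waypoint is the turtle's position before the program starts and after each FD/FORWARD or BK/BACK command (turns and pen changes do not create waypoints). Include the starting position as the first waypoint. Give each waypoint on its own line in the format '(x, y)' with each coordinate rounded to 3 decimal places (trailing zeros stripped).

Executing turtle program step by step:
Start: pos=(0,0), heading=0, pen down
LT 60: heading 0 -> 60
FD 10: (0,0) -> (5,8.66) [heading=60, draw]
LT 169: heading 60 -> 229
FD 3: (5,8.66) -> (3.032,6.396) [heading=229, draw]
RT 90: heading 229 -> 139
RT 60: heading 139 -> 79
FD 11: (3.032,6.396) -> (5.131,17.194) [heading=79, draw]
Final: pos=(5.131,17.194), heading=79, 3 segment(s) drawn
Waypoints (4 total):
(0, 0)
(5, 8.66)
(3.032, 6.396)
(5.131, 17.194)

Answer: (0, 0)
(5, 8.66)
(3.032, 6.396)
(5.131, 17.194)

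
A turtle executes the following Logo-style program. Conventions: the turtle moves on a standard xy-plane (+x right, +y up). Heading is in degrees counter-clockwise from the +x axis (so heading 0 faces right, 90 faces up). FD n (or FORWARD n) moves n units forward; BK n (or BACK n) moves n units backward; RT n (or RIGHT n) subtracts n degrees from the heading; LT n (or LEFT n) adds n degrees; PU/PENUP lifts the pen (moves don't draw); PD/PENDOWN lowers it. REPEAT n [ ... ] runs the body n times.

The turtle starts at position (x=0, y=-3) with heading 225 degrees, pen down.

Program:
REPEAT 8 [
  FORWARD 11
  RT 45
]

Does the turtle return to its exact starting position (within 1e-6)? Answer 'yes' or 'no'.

Answer: yes

Derivation:
Executing turtle program step by step:
Start: pos=(0,-3), heading=225, pen down
REPEAT 8 [
  -- iteration 1/8 --
  FD 11: (0,-3) -> (-7.778,-10.778) [heading=225, draw]
  RT 45: heading 225 -> 180
  -- iteration 2/8 --
  FD 11: (-7.778,-10.778) -> (-18.778,-10.778) [heading=180, draw]
  RT 45: heading 180 -> 135
  -- iteration 3/8 --
  FD 11: (-18.778,-10.778) -> (-26.556,-3) [heading=135, draw]
  RT 45: heading 135 -> 90
  -- iteration 4/8 --
  FD 11: (-26.556,-3) -> (-26.556,8) [heading=90, draw]
  RT 45: heading 90 -> 45
  -- iteration 5/8 --
  FD 11: (-26.556,8) -> (-18.778,15.778) [heading=45, draw]
  RT 45: heading 45 -> 0
  -- iteration 6/8 --
  FD 11: (-18.778,15.778) -> (-7.778,15.778) [heading=0, draw]
  RT 45: heading 0 -> 315
  -- iteration 7/8 --
  FD 11: (-7.778,15.778) -> (0,8) [heading=315, draw]
  RT 45: heading 315 -> 270
  -- iteration 8/8 --
  FD 11: (0,8) -> (0,-3) [heading=270, draw]
  RT 45: heading 270 -> 225
]
Final: pos=(0,-3), heading=225, 8 segment(s) drawn

Start position: (0, -3)
Final position: (0, -3)
Distance = 0; < 1e-6 -> CLOSED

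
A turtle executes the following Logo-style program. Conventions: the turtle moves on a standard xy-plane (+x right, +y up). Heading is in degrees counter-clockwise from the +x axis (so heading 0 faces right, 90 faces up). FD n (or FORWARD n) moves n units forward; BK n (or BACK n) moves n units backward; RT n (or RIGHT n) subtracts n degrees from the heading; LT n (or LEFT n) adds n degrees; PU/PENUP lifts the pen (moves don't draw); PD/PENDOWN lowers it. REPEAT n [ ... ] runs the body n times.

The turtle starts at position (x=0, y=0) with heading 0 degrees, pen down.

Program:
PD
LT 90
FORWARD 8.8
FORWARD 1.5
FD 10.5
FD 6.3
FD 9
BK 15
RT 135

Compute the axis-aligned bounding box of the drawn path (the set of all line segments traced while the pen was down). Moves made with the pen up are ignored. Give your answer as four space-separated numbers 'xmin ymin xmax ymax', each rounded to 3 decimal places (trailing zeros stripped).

Executing turtle program step by step:
Start: pos=(0,0), heading=0, pen down
PD: pen down
LT 90: heading 0 -> 90
FD 8.8: (0,0) -> (0,8.8) [heading=90, draw]
FD 1.5: (0,8.8) -> (0,10.3) [heading=90, draw]
FD 10.5: (0,10.3) -> (0,20.8) [heading=90, draw]
FD 6.3: (0,20.8) -> (0,27.1) [heading=90, draw]
FD 9: (0,27.1) -> (0,36.1) [heading=90, draw]
BK 15: (0,36.1) -> (0,21.1) [heading=90, draw]
RT 135: heading 90 -> 315
Final: pos=(0,21.1), heading=315, 6 segment(s) drawn

Segment endpoints: x in {0, 0, 0, 0, 0, 0, 0}, y in {0, 8.8, 10.3, 20.8, 21.1, 27.1, 36.1}
xmin=0, ymin=0, xmax=0, ymax=36.1

Answer: 0 0 0 36.1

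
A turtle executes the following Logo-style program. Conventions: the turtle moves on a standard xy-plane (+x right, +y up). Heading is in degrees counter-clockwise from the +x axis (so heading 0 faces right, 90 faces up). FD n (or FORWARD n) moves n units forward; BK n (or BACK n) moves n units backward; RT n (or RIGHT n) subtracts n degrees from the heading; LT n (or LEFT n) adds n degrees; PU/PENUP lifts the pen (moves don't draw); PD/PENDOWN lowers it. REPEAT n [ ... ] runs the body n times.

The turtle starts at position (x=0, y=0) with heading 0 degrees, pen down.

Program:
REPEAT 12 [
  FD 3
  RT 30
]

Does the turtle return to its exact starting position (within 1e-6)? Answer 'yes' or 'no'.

Answer: yes

Derivation:
Executing turtle program step by step:
Start: pos=(0,0), heading=0, pen down
REPEAT 12 [
  -- iteration 1/12 --
  FD 3: (0,0) -> (3,0) [heading=0, draw]
  RT 30: heading 0 -> 330
  -- iteration 2/12 --
  FD 3: (3,0) -> (5.598,-1.5) [heading=330, draw]
  RT 30: heading 330 -> 300
  -- iteration 3/12 --
  FD 3: (5.598,-1.5) -> (7.098,-4.098) [heading=300, draw]
  RT 30: heading 300 -> 270
  -- iteration 4/12 --
  FD 3: (7.098,-4.098) -> (7.098,-7.098) [heading=270, draw]
  RT 30: heading 270 -> 240
  -- iteration 5/12 --
  FD 3: (7.098,-7.098) -> (5.598,-9.696) [heading=240, draw]
  RT 30: heading 240 -> 210
  -- iteration 6/12 --
  FD 3: (5.598,-9.696) -> (3,-11.196) [heading=210, draw]
  RT 30: heading 210 -> 180
  -- iteration 7/12 --
  FD 3: (3,-11.196) -> (0,-11.196) [heading=180, draw]
  RT 30: heading 180 -> 150
  -- iteration 8/12 --
  FD 3: (0,-11.196) -> (-2.598,-9.696) [heading=150, draw]
  RT 30: heading 150 -> 120
  -- iteration 9/12 --
  FD 3: (-2.598,-9.696) -> (-4.098,-7.098) [heading=120, draw]
  RT 30: heading 120 -> 90
  -- iteration 10/12 --
  FD 3: (-4.098,-7.098) -> (-4.098,-4.098) [heading=90, draw]
  RT 30: heading 90 -> 60
  -- iteration 11/12 --
  FD 3: (-4.098,-4.098) -> (-2.598,-1.5) [heading=60, draw]
  RT 30: heading 60 -> 30
  -- iteration 12/12 --
  FD 3: (-2.598,-1.5) -> (0,0) [heading=30, draw]
  RT 30: heading 30 -> 0
]
Final: pos=(0,0), heading=0, 12 segment(s) drawn

Start position: (0, 0)
Final position: (0, 0)
Distance = 0; < 1e-6 -> CLOSED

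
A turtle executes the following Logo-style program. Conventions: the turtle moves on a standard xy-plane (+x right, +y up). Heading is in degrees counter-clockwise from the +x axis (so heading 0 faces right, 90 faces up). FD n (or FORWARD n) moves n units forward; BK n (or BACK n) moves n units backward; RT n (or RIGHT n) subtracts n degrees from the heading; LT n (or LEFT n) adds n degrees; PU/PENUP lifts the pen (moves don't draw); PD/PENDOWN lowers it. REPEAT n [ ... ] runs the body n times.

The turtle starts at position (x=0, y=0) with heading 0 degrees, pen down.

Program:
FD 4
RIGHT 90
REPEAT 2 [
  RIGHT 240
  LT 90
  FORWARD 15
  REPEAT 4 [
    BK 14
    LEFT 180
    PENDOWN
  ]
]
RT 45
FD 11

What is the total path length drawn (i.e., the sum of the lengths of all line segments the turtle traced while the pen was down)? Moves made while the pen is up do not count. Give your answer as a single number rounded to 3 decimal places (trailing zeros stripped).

Executing turtle program step by step:
Start: pos=(0,0), heading=0, pen down
FD 4: (0,0) -> (4,0) [heading=0, draw]
RT 90: heading 0 -> 270
REPEAT 2 [
  -- iteration 1/2 --
  RT 240: heading 270 -> 30
  LT 90: heading 30 -> 120
  FD 15: (4,0) -> (-3.5,12.99) [heading=120, draw]
  REPEAT 4 [
    -- iteration 1/4 --
    BK 14: (-3.5,12.99) -> (3.5,0.866) [heading=120, draw]
    LT 180: heading 120 -> 300
    PD: pen down
    -- iteration 2/4 --
    BK 14: (3.5,0.866) -> (-3.5,12.99) [heading=300, draw]
    LT 180: heading 300 -> 120
    PD: pen down
    -- iteration 3/4 --
    BK 14: (-3.5,12.99) -> (3.5,0.866) [heading=120, draw]
    LT 180: heading 120 -> 300
    PD: pen down
    -- iteration 4/4 --
    BK 14: (3.5,0.866) -> (-3.5,12.99) [heading=300, draw]
    LT 180: heading 300 -> 120
    PD: pen down
  ]
  -- iteration 2/2 --
  RT 240: heading 120 -> 240
  LT 90: heading 240 -> 330
  FD 15: (-3.5,12.99) -> (9.49,5.49) [heading=330, draw]
  REPEAT 4 [
    -- iteration 1/4 --
    BK 14: (9.49,5.49) -> (-2.634,12.49) [heading=330, draw]
    LT 180: heading 330 -> 150
    PD: pen down
    -- iteration 2/4 --
    BK 14: (-2.634,12.49) -> (9.49,5.49) [heading=150, draw]
    LT 180: heading 150 -> 330
    PD: pen down
    -- iteration 3/4 --
    BK 14: (9.49,5.49) -> (-2.634,12.49) [heading=330, draw]
    LT 180: heading 330 -> 150
    PD: pen down
    -- iteration 4/4 --
    BK 14: (-2.634,12.49) -> (9.49,5.49) [heading=150, draw]
    LT 180: heading 150 -> 330
    PD: pen down
  ]
]
RT 45: heading 330 -> 285
FD 11: (9.49,5.49) -> (12.337,-5.135) [heading=285, draw]
Final: pos=(12.337,-5.135), heading=285, 12 segment(s) drawn

Segment lengths:
  seg 1: (0,0) -> (4,0), length = 4
  seg 2: (4,0) -> (-3.5,12.99), length = 15
  seg 3: (-3.5,12.99) -> (3.5,0.866), length = 14
  seg 4: (3.5,0.866) -> (-3.5,12.99), length = 14
  seg 5: (-3.5,12.99) -> (3.5,0.866), length = 14
  seg 6: (3.5,0.866) -> (-3.5,12.99), length = 14
  seg 7: (-3.5,12.99) -> (9.49,5.49), length = 15
  seg 8: (9.49,5.49) -> (-2.634,12.49), length = 14
  seg 9: (-2.634,12.49) -> (9.49,5.49), length = 14
  seg 10: (9.49,5.49) -> (-2.634,12.49), length = 14
  seg 11: (-2.634,12.49) -> (9.49,5.49), length = 14
  seg 12: (9.49,5.49) -> (12.337,-5.135), length = 11
Total = 157

Answer: 157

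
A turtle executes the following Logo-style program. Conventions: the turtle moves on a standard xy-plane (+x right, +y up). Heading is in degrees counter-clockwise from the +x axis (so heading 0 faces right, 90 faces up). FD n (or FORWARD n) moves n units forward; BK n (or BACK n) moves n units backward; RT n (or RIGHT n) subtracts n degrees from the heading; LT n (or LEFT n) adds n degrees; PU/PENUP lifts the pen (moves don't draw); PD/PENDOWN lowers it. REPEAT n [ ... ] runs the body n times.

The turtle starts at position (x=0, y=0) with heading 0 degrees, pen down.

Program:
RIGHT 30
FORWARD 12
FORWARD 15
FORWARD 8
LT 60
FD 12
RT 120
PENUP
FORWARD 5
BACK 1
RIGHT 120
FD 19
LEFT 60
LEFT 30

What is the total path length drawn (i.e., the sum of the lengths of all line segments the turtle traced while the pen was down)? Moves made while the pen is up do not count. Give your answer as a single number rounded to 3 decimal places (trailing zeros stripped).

Answer: 47

Derivation:
Executing turtle program step by step:
Start: pos=(0,0), heading=0, pen down
RT 30: heading 0 -> 330
FD 12: (0,0) -> (10.392,-6) [heading=330, draw]
FD 15: (10.392,-6) -> (23.383,-13.5) [heading=330, draw]
FD 8: (23.383,-13.5) -> (30.311,-17.5) [heading=330, draw]
LT 60: heading 330 -> 30
FD 12: (30.311,-17.5) -> (40.703,-11.5) [heading=30, draw]
RT 120: heading 30 -> 270
PU: pen up
FD 5: (40.703,-11.5) -> (40.703,-16.5) [heading=270, move]
BK 1: (40.703,-16.5) -> (40.703,-15.5) [heading=270, move]
RT 120: heading 270 -> 150
FD 19: (40.703,-15.5) -> (24.249,-6) [heading=150, move]
LT 60: heading 150 -> 210
LT 30: heading 210 -> 240
Final: pos=(24.249,-6), heading=240, 4 segment(s) drawn

Segment lengths:
  seg 1: (0,0) -> (10.392,-6), length = 12
  seg 2: (10.392,-6) -> (23.383,-13.5), length = 15
  seg 3: (23.383,-13.5) -> (30.311,-17.5), length = 8
  seg 4: (30.311,-17.5) -> (40.703,-11.5), length = 12
Total = 47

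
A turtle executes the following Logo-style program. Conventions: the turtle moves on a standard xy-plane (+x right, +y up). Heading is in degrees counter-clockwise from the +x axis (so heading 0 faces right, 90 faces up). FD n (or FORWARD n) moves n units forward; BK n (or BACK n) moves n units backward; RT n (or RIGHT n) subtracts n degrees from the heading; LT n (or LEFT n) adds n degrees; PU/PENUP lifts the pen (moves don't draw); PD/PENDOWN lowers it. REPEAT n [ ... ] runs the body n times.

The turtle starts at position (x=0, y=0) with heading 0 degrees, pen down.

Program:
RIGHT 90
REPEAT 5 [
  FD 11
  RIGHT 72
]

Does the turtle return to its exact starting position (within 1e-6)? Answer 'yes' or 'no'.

Answer: yes

Derivation:
Executing turtle program step by step:
Start: pos=(0,0), heading=0, pen down
RT 90: heading 0 -> 270
REPEAT 5 [
  -- iteration 1/5 --
  FD 11: (0,0) -> (0,-11) [heading=270, draw]
  RT 72: heading 270 -> 198
  -- iteration 2/5 --
  FD 11: (0,-11) -> (-10.462,-14.399) [heading=198, draw]
  RT 72: heading 198 -> 126
  -- iteration 3/5 --
  FD 11: (-10.462,-14.399) -> (-16.927,-5.5) [heading=126, draw]
  RT 72: heading 126 -> 54
  -- iteration 4/5 --
  FD 11: (-16.927,-5.5) -> (-10.462,3.399) [heading=54, draw]
  RT 72: heading 54 -> 342
  -- iteration 5/5 --
  FD 11: (-10.462,3.399) -> (0,0) [heading=342, draw]
  RT 72: heading 342 -> 270
]
Final: pos=(0,0), heading=270, 5 segment(s) drawn

Start position: (0, 0)
Final position: (0, 0)
Distance = 0; < 1e-6 -> CLOSED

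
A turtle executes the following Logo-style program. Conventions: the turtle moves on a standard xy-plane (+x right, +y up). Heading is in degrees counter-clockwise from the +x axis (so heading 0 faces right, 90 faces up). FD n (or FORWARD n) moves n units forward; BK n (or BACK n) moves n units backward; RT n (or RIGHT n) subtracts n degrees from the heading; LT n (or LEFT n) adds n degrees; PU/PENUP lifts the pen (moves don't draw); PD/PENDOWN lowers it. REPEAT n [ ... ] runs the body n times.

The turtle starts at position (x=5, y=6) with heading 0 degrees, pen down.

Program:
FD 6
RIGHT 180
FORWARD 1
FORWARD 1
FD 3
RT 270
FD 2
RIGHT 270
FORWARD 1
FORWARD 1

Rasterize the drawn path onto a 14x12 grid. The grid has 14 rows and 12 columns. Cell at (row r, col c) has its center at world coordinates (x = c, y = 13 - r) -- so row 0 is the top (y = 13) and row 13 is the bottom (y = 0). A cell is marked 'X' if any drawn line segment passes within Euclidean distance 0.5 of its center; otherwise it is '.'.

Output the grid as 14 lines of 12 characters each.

Answer: ............
............
............
............
............
............
............
.....XXXXXXX
......X.....
......XXX...
............
............
............
............

Derivation:
Segment 0: (5,6) -> (11,6)
Segment 1: (11,6) -> (10,6)
Segment 2: (10,6) -> (9,6)
Segment 3: (9,6) -> (6,6)
Segment 4: (6,6) -> (6,4)
Segment 5: (6,4) -> (7,4)
Segment 6: (7,4) -> (8,4)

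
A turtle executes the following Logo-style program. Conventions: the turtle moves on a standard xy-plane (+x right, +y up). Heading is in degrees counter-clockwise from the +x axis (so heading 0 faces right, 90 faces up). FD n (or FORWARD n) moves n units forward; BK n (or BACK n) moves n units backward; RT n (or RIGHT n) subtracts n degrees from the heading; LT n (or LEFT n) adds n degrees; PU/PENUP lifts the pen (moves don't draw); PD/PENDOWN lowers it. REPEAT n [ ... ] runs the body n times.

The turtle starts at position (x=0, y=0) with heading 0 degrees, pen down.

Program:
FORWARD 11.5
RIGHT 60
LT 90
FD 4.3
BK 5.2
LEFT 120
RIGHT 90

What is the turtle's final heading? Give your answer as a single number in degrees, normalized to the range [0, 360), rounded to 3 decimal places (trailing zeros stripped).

Executing turtle program step by step:
Start: pos=(0,0), heading=0, pen down
FD 11.5: (0,0) -> (11.5,0) [heading=0, draw]
RT 60: heading 0 -> 300
LT 90: heading 300 -> 30
FD 4.3: (11.5,0) -> (15.224,2.15) [heading=30, draw]
BK 5.2: (15.224,2.15) -> (10.721,-0.45) [heading=30, draw]
LT 120: heading 30 -> 150
RT 90: heading 150 -> 60
Final: pos=(10.721,-0.45), heading=60, 3 segment(s) drawn

Answer: 60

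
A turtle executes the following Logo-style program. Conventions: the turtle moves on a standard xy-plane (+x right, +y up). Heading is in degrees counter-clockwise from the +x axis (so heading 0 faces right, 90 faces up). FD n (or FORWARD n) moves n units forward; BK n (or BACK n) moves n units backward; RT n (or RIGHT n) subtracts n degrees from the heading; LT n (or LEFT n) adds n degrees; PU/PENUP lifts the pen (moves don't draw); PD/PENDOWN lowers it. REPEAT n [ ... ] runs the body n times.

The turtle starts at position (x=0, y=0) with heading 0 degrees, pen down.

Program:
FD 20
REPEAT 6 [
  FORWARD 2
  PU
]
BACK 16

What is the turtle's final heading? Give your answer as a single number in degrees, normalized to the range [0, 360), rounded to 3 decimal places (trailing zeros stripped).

Answer: 0

Derivation:
Executing turtle program step by step:
Start: pos=(0,0), heading=0, pen down
FD 20: (0,0) -> (20,0) [heading=0, draw]
REPEAT 6 [
  -- iteration 1/6 --
  FD 2: (20,0) -> (22,0) [heading=0, draw]
  PU: pen up
  -- iteration 2/6 --
  FD 2: (22,0) -> (24,0) [heading=0, move]
  PU: pen up
  -- iteration 3/6 --
  FD 2: (24,0) -> (26,0) [heading=0, move]
  PU: pen up
  -- iteration 4/6 --
  FD 2: (26,0) -> (28,0) [heading=0, move]
  PU: pen up
  -- iteration 5/6 --
  FD 2: (28,0) -> (30,0) [heading=0, move]
  PU: pen up
  -- iteration 6/6 --
  FD 2: (30,0) -> (32,0) [heading=0, move]
  PU: pen up
]
BK 16: (32,0) -> (16,0) [heading=0, move]
Final: pos=(16,0), heading=0, 2 segment(s) drawn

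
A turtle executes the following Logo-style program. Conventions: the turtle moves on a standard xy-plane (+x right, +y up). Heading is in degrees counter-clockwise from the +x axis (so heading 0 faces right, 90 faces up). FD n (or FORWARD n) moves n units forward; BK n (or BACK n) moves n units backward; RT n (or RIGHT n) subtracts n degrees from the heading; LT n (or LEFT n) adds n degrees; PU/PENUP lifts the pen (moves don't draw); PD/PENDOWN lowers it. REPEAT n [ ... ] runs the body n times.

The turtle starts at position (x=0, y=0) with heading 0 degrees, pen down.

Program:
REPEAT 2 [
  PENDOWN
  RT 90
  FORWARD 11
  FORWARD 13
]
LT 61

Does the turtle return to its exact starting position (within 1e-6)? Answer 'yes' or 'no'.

Answer: no

Derivation:
Executing turtle program step by step:
Start: pos=(0,0), heading=0, pen down
REPEAT 2 [
  -- iteration 1/2 --
  PD: pen down
  RT 90: heading 0 -> 270
  FD 11: (0,0) -> (0,-11) [heading=270, draw]
  FD 13: (0,-11) -> (0,-24) [heading=270, draw]
  -- iteration 2/2 --
  PD: pen down
  RT 90: heading 270 -> 180
  FD 11: (0,-24) -> (-11,-24) [heading=180, draw]
  FD 13: (-11,-24) -> (-24,-24) [heading=180, draw]
]
LT 61: heading 180 -> 241
Final: pos=(-24,-24), heading=241, 4 segment(s) drawn

Start position: (0, 0)
Final position: (-24, -24)
Distance = 33.941; >= 1e-6 -> NOT closed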